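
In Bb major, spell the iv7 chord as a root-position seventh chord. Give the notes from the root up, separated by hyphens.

Eb-Gb-Bb-Db

iv7 is built on scale degree 4, which is Eb in both Bb major and its parallel. Stacking thirds in Bb minor on Eb gives Eb–Gb–Bb–Db.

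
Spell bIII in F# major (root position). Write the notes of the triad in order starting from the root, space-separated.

Scale degree 3 in F# major is A#. bIII uses the lowered form, A, taken from F# minor. Stacking thirds in F# minor on A gives A–C#–E.

A C# E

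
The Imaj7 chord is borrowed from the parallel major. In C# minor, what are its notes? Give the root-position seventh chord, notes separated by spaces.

The root, C#, is scale degree 1 — the same note in C# minor and C# major; only the chord quality changes. Building the major-seventh chord from the parallel major on C#: C#–E#–G#–B#.

C# E# G# B#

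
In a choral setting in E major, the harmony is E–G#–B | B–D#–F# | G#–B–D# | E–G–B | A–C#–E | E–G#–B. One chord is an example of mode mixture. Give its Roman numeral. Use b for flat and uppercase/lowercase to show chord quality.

The diatonic triads in E major are E, F#m, G#m, A, B, C#m, D#dim. E–G#–B = E, B–D#–F# = B, G#–B–D# = G#m and A–C#–E = A all belong to that set. E–G–B doesn't fit — on degree 1 E major would have E (I). Em is the degree-1 chord of E minor, so it is the borrowed i.

i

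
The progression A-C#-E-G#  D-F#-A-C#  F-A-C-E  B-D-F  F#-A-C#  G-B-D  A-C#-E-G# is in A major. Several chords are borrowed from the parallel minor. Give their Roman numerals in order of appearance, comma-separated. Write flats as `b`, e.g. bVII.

In A major the diatonic chords are A, Bm, C#m, D, E, F#m, G#dim. A–C#–E–G# = Amaj7, D–F#–A–C# = Dmaj7 and F#–A–C# = F#m all belong to that set. But F–A–C–E is foreign: the diatonic vi on degree 6 is F#m, whereas Fmaj7 comes from A minor. It is labeled bVImaj7. But B–D–F is foreign: the diatonic ii on degree 2 is Bm, whereas Bdim comes from A minor. It is labeled ii°. G–B–D is not: scale degree 7 in A major carries G#dim (vii°). In A minor the chord on that degree is G, so here it functions as bVII, borrowed from the parallel minor.

bVImaj7, ii°, bVII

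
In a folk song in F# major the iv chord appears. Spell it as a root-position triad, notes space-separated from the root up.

iv is built on scale degree 4, which is B in both F# major and its parallel. Building the minor chord from the parallel minor on B: B–D–F#.

B D F#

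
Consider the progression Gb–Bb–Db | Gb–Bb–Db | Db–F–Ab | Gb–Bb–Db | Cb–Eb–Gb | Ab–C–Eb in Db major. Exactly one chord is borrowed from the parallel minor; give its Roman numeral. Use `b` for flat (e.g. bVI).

The diatonic triads in Db major are Db, Ebm, Fm, Gb, Ab, Bbm, Cdim. Gb–Bb–Db = Gb, Db–F–Ab = Db and Ab–C–Eb = Ab are all diatonic. Cb–Eb–Gb doesn't fit — on degree 7 Db major would have Cdim (vii°). Cb is the degree-7 chord of Db minor, so it is the borrowed bVII.

bVII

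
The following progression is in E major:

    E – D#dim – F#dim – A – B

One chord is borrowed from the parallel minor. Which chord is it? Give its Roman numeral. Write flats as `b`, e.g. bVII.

In E major the diatonic chords are E, F#m, G#m, A, B, C#m, D#dim. E, D#dim, A and B all belong to that set. F#dim (F#–A–C) doesn't fit — on degree 2 E major would have F#m (ii). F#dim is the degree-2 chord of E minor, so it is the borrowed ii°.

ii°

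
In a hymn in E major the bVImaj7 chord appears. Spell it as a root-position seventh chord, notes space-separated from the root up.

C E G B

Scale degree 6 in E major is C#. bVImaj7 uses the lowered form, C, taken from E minor. Building the major-seventh chord from the parallel minor on C: C–E–G–B.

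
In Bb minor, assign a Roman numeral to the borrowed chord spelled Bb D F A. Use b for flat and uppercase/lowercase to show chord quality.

Bb is scale degree 1 in Bb minor. Diatonically Bb minor has Bbm (i) on that degree; Bb–D–F–A is instead the major-seventh chord native to Bb major, so it takes the label Imaj7.

Imaj7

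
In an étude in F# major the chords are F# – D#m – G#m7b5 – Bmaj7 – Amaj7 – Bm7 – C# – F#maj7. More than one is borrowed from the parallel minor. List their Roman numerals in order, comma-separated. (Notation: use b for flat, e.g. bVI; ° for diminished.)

iiø7, bIIImaj7, iv7

In F# major the diatonic chords are F#, G#m, A#m, B, C#, D#m, E#dim. Of the given chords, F#, D#m, Bmaj7, C# and F#maj7 are diatonic. G#m7b5 (G#–B–D–F#) doesn't fit — on degree 2 F# major would have G#m (ii). G#m7b5 is the degree-2 chord of F# minor, so it is the borrowed iiø7. But Amaj7 (A–C#–E–G#) is foreign: the diatonic iii on degree 3 is A#m, whereas Amaj7 comes from F# minor. It is labeled bIIImaj7. Bm7 (B–D–F#–A) doesn't fit — on degree 4 F# major would have B (IV). Bm7 is the degree-4 chord of F# minor, so it is the borrowed iv7.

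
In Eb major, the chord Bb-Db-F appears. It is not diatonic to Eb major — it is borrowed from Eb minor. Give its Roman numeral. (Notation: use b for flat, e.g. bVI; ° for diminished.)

v

The root Bb is the diatonic 5th degree of Eb major; the borrowing shows in the chord quality. The diatonic chord on degree 5 would be Bb (V), but Bb–Db–F is the minor chord from Eb minor. As a borrowed chord it is labeled v.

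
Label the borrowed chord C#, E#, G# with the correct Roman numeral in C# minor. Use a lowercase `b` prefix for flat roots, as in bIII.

The root C# is the diatonic 1st degree of C# minor; the borrowing shows in the chord quality. Diatonically C# minor has C#m (i) on that degree; C#–E#–G# is instead the major chord native to C# major, so it takes the label I.

I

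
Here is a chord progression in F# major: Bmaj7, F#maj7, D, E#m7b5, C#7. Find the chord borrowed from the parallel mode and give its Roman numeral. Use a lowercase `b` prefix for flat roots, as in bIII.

F# major has the diatonic set F#, G#m, A#m, B, C#, D#m, E#dim. Bmaj7, F#maj7, E#m7b5 and C#7 are all diatonic. D (D–F#–A) doesn't fit — on degree 6 F# major would have D#m (vi). D is the degree-6 chord of F# minor, so it is the borrowed bVI.

bVI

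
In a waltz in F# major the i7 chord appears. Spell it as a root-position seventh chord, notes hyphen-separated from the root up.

F#-A-C#-E

i7 is built on scale degree 1, which is F# in both F# major and its parallel. Building the minor-seventh chord from the parallel minor on F#: F#–A–C#–E.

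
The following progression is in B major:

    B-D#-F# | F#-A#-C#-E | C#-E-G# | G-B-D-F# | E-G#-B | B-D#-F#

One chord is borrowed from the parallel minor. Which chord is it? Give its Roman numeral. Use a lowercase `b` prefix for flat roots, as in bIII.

bVImaj7

B major has the diatonic set B, C#m, D#m, E, F#, G#m, A#dim. B–D#–F# = B, F#–A#–C#–E = F#7, C#–E–G# = C#m and E–G#–B = E are all diatonic. G–B–D–F# doesn't fit — on degree 6 B major would have G#m (vi). Gmaj7 is the degree-6 chord of B minor, so it is the borrowed bVImaj7.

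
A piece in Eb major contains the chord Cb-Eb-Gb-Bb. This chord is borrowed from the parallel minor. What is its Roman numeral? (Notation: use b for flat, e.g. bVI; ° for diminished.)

The root Cb is the lowered 6th scale degree — diatonically Eb major has C there. Diatonically Eb major has Cm (vi) on that degree; Cb–Eb–Gb–Bb is instead the major-seventh chord native to Eb minor, so it takes the label bVImaj7.

bVImaj7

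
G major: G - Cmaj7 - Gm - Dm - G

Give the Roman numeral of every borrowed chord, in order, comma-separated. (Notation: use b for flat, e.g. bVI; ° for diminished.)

G major has the diatonic set G, Am, Bm, C, D, Em, F#dim. Of the given chords, G and Cmaj7 are diatonic. Gm (G–Bb–D) is not: scale degree 1 in G major carries G (I). In G minor the chord on that degree is Gm, so here it functions as i, borrowed from the parallel minor. But Dm (D–F–A) is foreign: the diatonic V on degree 5 is D, whereas Dm comes from G minor. It is labeled v.

i, v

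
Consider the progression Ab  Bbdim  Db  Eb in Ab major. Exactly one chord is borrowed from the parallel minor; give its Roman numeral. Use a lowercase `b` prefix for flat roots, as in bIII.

Ab major has the diatonic set Ab, Bbm, Cm, Db, Eb, Fm, Gdim. Ab, Db and Eb are all diatonic. But Bbdim (Bb–Db–Fb) is foreign: the diatonic ii on degree 2 is Bbm, whereas Bbdim comes from Ab minor. It is labeled ii°.

ii°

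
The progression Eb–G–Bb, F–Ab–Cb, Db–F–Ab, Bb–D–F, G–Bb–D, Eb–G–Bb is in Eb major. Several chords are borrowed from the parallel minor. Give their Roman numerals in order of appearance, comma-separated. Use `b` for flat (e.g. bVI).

ii°, bVII

In Eb major the diatonic chords are Eb, Fm, Gm, Ab, Bb, Cm, Ddim. Of the given chords, Eb–G–Bb = Eb, Bb–D–F = Bb and G–Bb–D = Gm are diatonic. But F–Ab–Cb is foreign: the diatonic ii on degree 2 is Fm, whereas Fdim comes from Eb minor. It is labeled ii°. But Db–F–Ab is foreign: the diatonic vii° on degree 7 is Ddim, whereas Db comes from Eb minor. It is labeled bVII.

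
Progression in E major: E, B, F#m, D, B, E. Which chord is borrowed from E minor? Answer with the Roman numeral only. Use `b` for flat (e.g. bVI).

bVII

E major has the diatonic set E, F#m, G#m, A, B, C#m, D#dim. E, B and F#m are all diatonic. D (D–F#–A) doesn't fit — on degree 7 E major would have D#dim (vii°). D is the degree-7 chord of E minor, so it is the borrowed bVII.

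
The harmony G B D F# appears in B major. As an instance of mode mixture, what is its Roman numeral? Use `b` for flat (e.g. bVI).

The root G is the lowered 6th scale degree — diatonically B major has G# there. G–B–D–F# is a major-seventh chord — the form found in B minor, not the diatonic vi (G#m). Borrowed into B major it is written bVImaj7.

bVImaj7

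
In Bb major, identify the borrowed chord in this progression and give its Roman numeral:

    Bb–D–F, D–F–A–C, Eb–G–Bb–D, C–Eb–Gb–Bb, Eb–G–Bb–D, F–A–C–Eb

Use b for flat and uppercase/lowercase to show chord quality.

iiø7

In Bb major the diatonic chords are Bb, Cm, Dm, Eb, F, Gm, Adim. Bb–D–F = Bb, D–F–A–C = Dm7, Eb–G–Bb–D = Ebmaj7 and F–A–C–Eb = F7 are all diatonic. C–Eb–Gb–Bb doesn't fit — on degree 2 Bb major would have Cm (ii). Cm7b5 is the degree-2 chord of Bb minor, so it is the borrowed iiø7.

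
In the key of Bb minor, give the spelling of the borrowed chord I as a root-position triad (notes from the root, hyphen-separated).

The root, Bb, is scale degree 1 — the same note in Bb minor and Bb major; only the chord quality changes. Stacking thirds in Bb major on Bb gives Bb–D–F.

Bb-D-F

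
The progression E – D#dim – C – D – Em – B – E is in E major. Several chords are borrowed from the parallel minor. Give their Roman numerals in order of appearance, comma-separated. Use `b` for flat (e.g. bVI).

bVI, bVII, i

The diatonic triads in E major are E, F#m, G#m, A, B, C#m, D#dim. E, D#dim and B are all diatonic. C (C–E–G) is not: scale degree 6 in E major carries C#m (vi). In E minor the chord on that degree is C, so here it functions as bVI, borrowed from the parallel minor. D (D–F#–A) is not: scale degree 7 in E major carries D#dim (vii°). In E minor the chord on that degree is D, so here it functions as bVII, borrowed from the parallel minor. Em (E–G–B) is not: scale degree 1 in E major carries E (I). In E minor the chord on that degree is Em, so here it functions as i, borrowed from the parallel minor.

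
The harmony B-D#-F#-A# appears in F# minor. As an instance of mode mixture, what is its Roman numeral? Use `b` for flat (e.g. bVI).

IVmaj7

B is scale degree 4 in F# minor. B–D#–F#–A# is a major-seventh chord — the form found in F# major, not the diatonic iv (Bm). Borrowed into F# minor it is written IVmaj7.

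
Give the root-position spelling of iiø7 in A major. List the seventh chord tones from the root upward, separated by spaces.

iiø7 is built on scale degree 2, which is B in both A major and its parallel. In A minor the chord on B is B–D–F–A.

B D F A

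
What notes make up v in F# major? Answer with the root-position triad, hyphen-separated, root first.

C#-E-G#

The root, C#, is scale degree 5 — the same note in F# major and F# minor; only the chord quality changes. Stacking thirds in F# minor on C# gives C#–E–G#.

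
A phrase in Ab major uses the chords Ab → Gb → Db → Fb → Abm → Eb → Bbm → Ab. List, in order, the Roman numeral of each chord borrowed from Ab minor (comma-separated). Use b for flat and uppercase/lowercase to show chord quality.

bVII, bVI, i

Ab major has the diatonic set Ab, Bbm, Cm, Db, Eb, Fm, Gdim. Ab, Db, Eb and Bbm all belong to that set. Gb (Gb–Bb–Db) is not: scale degree 7 in Ab major carries Gdim (vii°). In Ab minor the chord on that degree is Gb, so here it functions as bVII, borrowed from the parallel minor. Fb (Fb–Ab–Cb) is not: scale degree 6 in Ab major carries Fm (vi). In Ab minor the chord on that degree is Fb, so here it functions as bVI, borrowed from the parallel minor. Abm (Ab–Cb–Eb) doesn't fit — on degree 1 Ab major would have Ab (I). Abm is the degree-1 chord of Ab minor, so it is the borrowed i.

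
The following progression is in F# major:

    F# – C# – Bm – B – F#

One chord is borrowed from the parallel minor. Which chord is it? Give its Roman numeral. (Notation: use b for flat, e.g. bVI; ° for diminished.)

In F# major the diatonic chords are F#, G#m, A#m, B, C#, D#m, E#dim. F#, C# and B are all diatonic. Bm (B–D–F#) is not: scale degree 4 in F# major carries B (IV). In F# minor the chord on that degree is Bm, so here it functions as iv, borrowed from the parallel minor.

iv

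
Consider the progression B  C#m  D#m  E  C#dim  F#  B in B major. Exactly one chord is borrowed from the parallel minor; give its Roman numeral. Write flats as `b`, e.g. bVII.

In B major the diatonic chords are B, C#m, D#m, E, F#, G#m, A#dim. B, C#m, D#m, E and F# are all diatonic. C#dim (C#–E–G) is not: scale degree 2 in B major carries C#m (ii). In B minor the chord on that degree is C#dim, so here it functions as ii°, borrowed from the parallel minor.

ii°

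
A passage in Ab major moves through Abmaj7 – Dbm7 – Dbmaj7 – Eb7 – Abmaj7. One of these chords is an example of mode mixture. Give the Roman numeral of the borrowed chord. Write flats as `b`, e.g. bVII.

The diatonic triads in Ab major are Ab, Bbm, Cm, Db, Eb, Fm, Gdim. Abmaj7, Dbmaj7 and Eb7 are all diatonic. Dbm7 (Db–Fb–Ab–Cb) doesn't fit — on degree 4 Ab major would have Db (IV). Dbm7 is the degree-4 chord of Ab minor, so it is the borrowed iv7.

iv7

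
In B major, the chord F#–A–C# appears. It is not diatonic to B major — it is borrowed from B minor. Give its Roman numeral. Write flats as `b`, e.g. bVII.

The root F# is the diatonic 5th degree of B major; the borrowing shows in the chord quality. Diatonically B major has F# (V) on that degree; F#–A–C# is instead the minor chord native to B minor, so it takes the label v.

v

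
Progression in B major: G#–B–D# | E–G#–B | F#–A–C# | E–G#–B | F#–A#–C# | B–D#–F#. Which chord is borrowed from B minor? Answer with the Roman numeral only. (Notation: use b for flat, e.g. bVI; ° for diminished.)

v

The diatonic triads in B major are B, C#m, D#m, E, F#, G#m, A#dim. G#–B–D# = G#m, E–G#–B = E, F#–A#–C# = F# and B–D#–F# = B all belong to that set. F#–A–C# is not: scale degree 5 in B major carries F# (V). In B minor the chord on that degree is F#m, so here it functions as v, borrowed from the parallel minor.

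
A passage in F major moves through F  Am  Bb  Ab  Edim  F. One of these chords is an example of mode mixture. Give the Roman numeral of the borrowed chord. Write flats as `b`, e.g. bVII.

The diatonic triads in F major are F, Gm, Am, Bb, C, Dm, Edim. F, Am, Bb and Edim are all diatonic. But Ab (Ab–C–Eb) is foreign: the diatonic iii on degree 3 is Am, whereas Ab comes from F minor. It is labeled bIII.

bIII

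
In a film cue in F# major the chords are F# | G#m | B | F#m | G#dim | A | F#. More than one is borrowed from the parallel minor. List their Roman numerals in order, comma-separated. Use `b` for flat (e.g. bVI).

i, ii°, bIII

The diatonic triads in F# major are F#, G#m, A#m, B, C#, D#m, E#dim. F#, G#m and B all belong to that set. But F#m (F#–A–C#) is foreign: the diatonic I on degree 1 is F#, whereas F#m comes from F# minor. It is labeled i. G#dim (G#–B–D) is not: scale degree 2 in F# major carries G#m (ii). In F# minor the chord on that degree is G#dim, so here it functions as ii°, borrowed from the parallel minor. But A (A–C#–E) is foreign: the diatonic iii on degree 3 is A#m, whereas A comes from F# minor. It is labeled bIII.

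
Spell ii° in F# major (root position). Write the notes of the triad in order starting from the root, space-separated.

The root, G#, is scale degree 2 — the same note in F# major and F# minor; only the chord quality changes. Stacking thirds in F# minor on G# gives G#–B–D.

G# B D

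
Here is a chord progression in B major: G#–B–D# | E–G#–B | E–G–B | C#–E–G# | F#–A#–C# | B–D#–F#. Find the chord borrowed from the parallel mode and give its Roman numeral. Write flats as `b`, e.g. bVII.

In B major the diatonic chords are B, C#m, D#m, E, F#, G#m, A#dim. Of the given chords, G#–B–D# = G#m, E–G#–B = E, C#–E–G# = C#m, F#–A#–C# = F# and B–D#–F# = B are diatonic. E–G–B is not: scale degree 4 in B major carries E (IV). In B minor the chord on that degree is Em, so here it functions as iv, borrowed from the parallel minor.

iv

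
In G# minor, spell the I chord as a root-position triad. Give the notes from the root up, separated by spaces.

I is built on scale degree 1, which is G# in both G# minor and its parallel. Building the major chord from the parallel major on G#: G#–B#–D#.

G# B# D#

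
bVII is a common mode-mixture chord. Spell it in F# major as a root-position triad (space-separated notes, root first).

The root of bVII is the lowered 7th degree: E# becomes E. In F# minor the chord on E is E–G#–B.

E G# B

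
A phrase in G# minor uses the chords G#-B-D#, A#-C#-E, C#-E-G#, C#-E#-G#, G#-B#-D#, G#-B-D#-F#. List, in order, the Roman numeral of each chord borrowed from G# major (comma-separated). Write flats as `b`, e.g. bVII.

The diatonic triads in G# minor (with V from harmonic minor) are G#m, A#dim, B, C#m, D#, E, F#. G#–B–D# = G#m, A#–C#–E = A#dim, C#–E–G# = C#m and G#–B–D#–F# = G#m7 are all diatonic. C#–E#–G# doesn't fit — on degree 4 G# minor would have C#m (iv). C# is the degree-4 chord of G# major, so it is the borrowed IV. G#–B#–D# is not: scale degree 1 in G# minor carries G#m (i). In G# major the chord on that degree is G#, so here it functions as I, borrowed from the parallel major.

IV, I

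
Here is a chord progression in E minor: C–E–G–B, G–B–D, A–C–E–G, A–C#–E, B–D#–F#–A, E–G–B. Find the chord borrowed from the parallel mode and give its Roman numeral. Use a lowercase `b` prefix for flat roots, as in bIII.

IV

In E minor (with V from harmonic minor) the diatonic chords are Em, F#dim, G, Am, B, C, D. C–E–G–B = Cmaj7, G–B–D = G, A–C–E–G = Am7, B–D#–F#–A = B7 and E–G–B = Em are all diatonic. A–C#–E is not: scale degree 4 in E minor carries Am (iv). In E major the chord on that degree is A, so here it functions as IV, borrowed from the parallel major.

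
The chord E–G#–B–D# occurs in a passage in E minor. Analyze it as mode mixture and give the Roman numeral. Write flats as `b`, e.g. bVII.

E is scale degree 1 in E minor. E–G#–B–D# is a major-seventh chord — the form found in E major, not the diatonic i (Em). Borrowed into E minor it is written Imaj7.

Imaj7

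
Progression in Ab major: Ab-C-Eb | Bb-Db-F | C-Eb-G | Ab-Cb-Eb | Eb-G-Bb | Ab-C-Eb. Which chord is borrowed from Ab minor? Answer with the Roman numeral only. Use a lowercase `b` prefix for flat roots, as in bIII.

i

Ab major has the diatonic set Ab, Bbm, Cm, Db, Eb, Fm, Gdim. Ab–C–Eb = Ab, Bb–Db–F = Bbm, C–Eb–G = Cm and Eb–G–Bb = Eb are all diatonic. Ab–Cb–Eb doesn't fit — on degree 1 Ab major would have Ab (I). Abm is the degree-1 chord of Ab minor, so it is the borrowed i.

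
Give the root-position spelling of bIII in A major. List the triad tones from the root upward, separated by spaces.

C E G

The root of bIII is the lowered 3rd degree: C# becomes C. In A minor the chord on C is C–E–G.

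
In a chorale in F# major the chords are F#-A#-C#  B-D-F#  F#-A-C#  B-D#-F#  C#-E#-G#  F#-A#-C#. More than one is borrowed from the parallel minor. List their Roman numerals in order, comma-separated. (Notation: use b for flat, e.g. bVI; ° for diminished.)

iv, i

F# major has the diatonic set F#, G#m, A#m, B, C#, D#m, E#dim. F#–A#–C# = F#, B–D#–F# = B and C#–E#–G# = C# all belong to that set. But B–D–F# is foreign: the diatonic IV on degree 4 is B, whereas Bm comes from F# minor. It is labeled iv. But F#–A–C# is foreign: the diatonic I on degree 1 is F#, whereas F#m comes from F# minor. It is labeled i.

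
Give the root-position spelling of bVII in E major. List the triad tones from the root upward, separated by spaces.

bVII is built on the lowered scale degree 7. In E major degree 7 is D#; lowered it becomes D. In E minor the chord on D is D–F#–A.

D F# A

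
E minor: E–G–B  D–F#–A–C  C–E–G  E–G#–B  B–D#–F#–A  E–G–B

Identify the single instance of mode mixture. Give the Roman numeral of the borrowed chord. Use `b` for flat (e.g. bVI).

I

The diatonic triads in E minor (with V from harmonic minor) are Em, F#dim, G, Am, B, C, D. E–G–B = Em, D–F#–A–C = D7, C–E–G = C and B–D#–F#–A = B7 all belong to that set. But E–G#–B is foreign: the diatonic i on degree 1 is Em, whereas E comes from E major. It is labeled I.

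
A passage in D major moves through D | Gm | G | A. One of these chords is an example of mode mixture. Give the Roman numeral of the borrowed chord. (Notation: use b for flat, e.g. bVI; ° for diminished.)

iv

D major has the diatonic set D, Em, F#m, G, A, Bm, C#dim. Of the given chords, D, G and A are diatonic. But Gm (G–Bb–D) is foreign: the diatonic IV on degree 4 is G, whereas Gm comes from D minor. It is labeled iv.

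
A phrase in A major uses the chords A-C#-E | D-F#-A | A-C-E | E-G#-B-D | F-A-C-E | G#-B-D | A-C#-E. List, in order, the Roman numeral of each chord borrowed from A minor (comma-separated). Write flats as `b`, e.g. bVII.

A major has the diatonic set A, Bm, C#m, D, E, F#m, G#dim. Of the given chords, A–C#–E = A, D–F#–A = D, E–G#–B–D = E7 and G#–B–D = G#dim are diatonic. But A–C–E is foreign: the diatonic I on degree 1 is A, whereas Am comes from A minor. It is labeled i. F–A–C–E doesn't fit — on degree 6 A major would have F#m (vi). Fmaj7 is the degree-6 chord of A minor, so it is the borrowed bVImaj7.

i, bVImaj7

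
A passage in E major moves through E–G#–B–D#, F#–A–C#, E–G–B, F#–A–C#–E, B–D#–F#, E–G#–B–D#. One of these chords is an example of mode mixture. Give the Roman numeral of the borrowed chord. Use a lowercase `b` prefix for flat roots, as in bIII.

E major has the diatonic set E, F#m, G#m, A, B, C#m, D#dim. Of the given chords, E–G#–B–D# = Emaj7, F#–A–C# = F#m, F#–A–C#–E = F#m7 and B–D#–F# = B are diatonic. E–G–B doesn't fit — on degree 1 E major would have E (I). Em is the degree-1 chord of E minor, so it is the borrowed i.

i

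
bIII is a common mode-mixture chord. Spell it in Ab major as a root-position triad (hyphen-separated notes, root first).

Cb-Eb-Gb

Scale degree 3 in Ab major is C. bIII uses the lowered form, Cb, taken from Ab minor. Building the major chord from the parallel minor on Cb: Cb–Eb–Gb.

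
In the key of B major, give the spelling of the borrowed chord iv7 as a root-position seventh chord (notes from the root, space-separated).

iv7 is built on scale degree 4, which is E in both B major and its parallel. Stacking thirds in B minor on E gives E–G–B–D.

E G B D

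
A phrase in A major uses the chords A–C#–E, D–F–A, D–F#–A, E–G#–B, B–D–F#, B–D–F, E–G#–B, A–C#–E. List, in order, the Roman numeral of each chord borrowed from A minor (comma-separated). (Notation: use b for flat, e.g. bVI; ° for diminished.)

iv, ii°

In A major the diatonic chords are A, Bm, C#m, D, E, F#m, G#dim. A–C#–E = A, D–F#–A = D, E–G#–B = E and B–D–F# = Bm are all diatonic. But D–F–A is foreign: the diatonic IV on degree 4 is D, whereas Dm comes from A minor. It is labeled iv. But B–D–F is foreign: the diatonic ii on degree 2 is Bm, whereas Bdim comes from A minor. It is labeled ii°.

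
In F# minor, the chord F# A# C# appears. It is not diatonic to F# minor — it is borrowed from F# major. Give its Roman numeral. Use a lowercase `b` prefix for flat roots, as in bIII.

I

F# is scale degree 1 in F# minor. F#–A#–C# is a major chord — the form found in F# major, not the diatonic i (F#m). Borrowed into F# minor it is written I.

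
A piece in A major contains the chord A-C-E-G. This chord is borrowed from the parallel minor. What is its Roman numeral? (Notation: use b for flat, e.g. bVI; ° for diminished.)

A is scale degree 1 in A major. The diatonic chord on degree 1 would be A (I), but A–C–E–G is the minor-seventh chord from A minor. As a borrowed chord it is labeled i7.

i7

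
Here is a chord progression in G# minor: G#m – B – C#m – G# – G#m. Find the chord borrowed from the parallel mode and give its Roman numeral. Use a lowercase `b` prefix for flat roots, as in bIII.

I

The diatonic triads in G# minor (with V from harmonic minor) are G#m, A#dim, B, C#m, D#, E, F#. G#m, B and C#m are all diatonic. G# (G#–B#–D#) is not: scale degree 1 in G# minor carries G#m (i). In G# major the chord on that degree is G#, so here it functions as I, borrowed from the parallel major.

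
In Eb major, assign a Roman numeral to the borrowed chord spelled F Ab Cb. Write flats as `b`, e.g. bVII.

The root F is the diatonic 2nd degree of Eb major; the borrowing shows in the chord quality. Diatonically Eb major has Fm (ii) on that degree; F–Ab–Cb is instead the diminished chord native to Eb minor, so it takes the label ii°.

ii°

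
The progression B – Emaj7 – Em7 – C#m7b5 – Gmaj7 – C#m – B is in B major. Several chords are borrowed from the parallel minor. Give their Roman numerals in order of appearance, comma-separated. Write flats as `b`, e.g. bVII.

In B major the diatonic chords are B, C#m, D#m, E, F#, G#m, A#dim. B, Emaj7 and C#m all belong to that set. But Em7 (E–G–B–D) is foreign: the diatonic IV on degree 4 is E, whereas Em7 comes from B minor. It is labeled iv7. C#m7b5 (C#–E–G–B) is not: scale degree 2 in B major carries C#m (ii). In B minor the chord on that degree is C#m7b5, so here it functions as iiø7, borrowed from the parallel minor. Gmaj7 (G–B–D–F#) doesn't fit — on degree 6 B major would have G#m (vi). Gmaj7 is the degree-6 chord of B minor, so it is the borrowed bVImaj7.

iv7, iiø7, bVImaj7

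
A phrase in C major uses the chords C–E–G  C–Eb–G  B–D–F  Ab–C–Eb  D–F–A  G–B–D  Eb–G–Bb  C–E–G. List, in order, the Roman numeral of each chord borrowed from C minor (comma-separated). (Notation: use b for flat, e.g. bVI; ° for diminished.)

In C major the diatonic chords are C, Dm, Em, F, G, Am, Bdim. C–E–G = C, B–D–F = Bdim, D–F–A = Dm and G–B–D = G all belong to that set. C–Eb–G doesn't fit — on degree 1 C major would have C (I). Cm is the degree-1 chord of C minor, so it is the borrowed i. Ab–C–Eb doesn't fit — on degree 6 C major would have Am (vi). Ab is the degree-6 chord of C minor, so it is the borrowed bVI. Eb–G–Bb is not: scale degree 3 in C major carries Em (iii). In C minor the chord on that degree is Eb, so here it functions as bIII, borrowed from the parallel minor.

i, bVI, bIII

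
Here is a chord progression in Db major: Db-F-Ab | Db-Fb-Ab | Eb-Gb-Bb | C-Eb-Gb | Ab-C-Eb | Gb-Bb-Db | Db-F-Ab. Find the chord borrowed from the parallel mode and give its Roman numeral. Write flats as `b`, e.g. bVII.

i

In Db major the diatonic chords are Db, Ebm, Fm, Gb, Ab, Bbm, Cdim. Db–F–Ab = Db, Eb–Gb–Bb = Ebm, C–Eb–Gb = Cdim, Ab–C–Eb = Ab and Gb–Bb–Db = Gb are all diatonic. Db–Fb–Ab doesn't fit — on degree 1 Db major would have Db (I). Dbm is the degree-1 chord of Db minor, so it is the borrowed i.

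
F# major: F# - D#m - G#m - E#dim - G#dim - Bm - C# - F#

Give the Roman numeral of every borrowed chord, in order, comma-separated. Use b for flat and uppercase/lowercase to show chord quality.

The diatonic triads in F# major are F#, G#m, A#m, B, C#, D#m, E#dim. Of the given chords, F#, D#m, G#m, E#dim and C# are diatonic. G#dim (G#–B–D) doesn't fit — on degree 2 F# major would have G#m (ii). G#dim is the degree-2 chord of F# minor, so it is the borrowed ii°. But Bm (B–D–F#) is foreign: the diatonic IV on degree 4 is B, whereas Bm comes from F# minor. It is labeled iv.

ii°, iv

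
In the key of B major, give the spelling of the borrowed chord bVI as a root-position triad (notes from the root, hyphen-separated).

G-B-D

The root of bVI is the lowered 6th degree: G# becomes G. In B minor the chord on G is G–B–D.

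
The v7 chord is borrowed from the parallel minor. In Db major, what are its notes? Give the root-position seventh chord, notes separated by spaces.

The root, Ab, is scale degree 5 — the same note in Db major and Db minor; only the chord quality changes. Stacking thirds in Db minor on Ab gives Ab–Cb–Eb–Gb.

Ab Cb Eb Gb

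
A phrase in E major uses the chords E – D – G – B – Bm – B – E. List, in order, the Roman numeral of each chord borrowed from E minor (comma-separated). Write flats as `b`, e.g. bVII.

The diatonic triads in E major are E, F#m, G#m, A, B, C#m, D#dim. Of the given chords, E and B are diatonic. D (D–F#–A) is not: scale degree 7 in E major carries D#dim (vii°). In E minor the chord on that degree is D, so here it functions as bVII, borrowed from the parallel minor. But G (G–B–D) is foreign: the diatonic iii on degree 3 is G#m, whereas G comes from E minor. It is labeled bIII. But Bm (B–D–F#) is foreign: the diatonic V on degree 5 is B, whereas Bm comes from E minor. It is labeled v.

bVII, bIII, v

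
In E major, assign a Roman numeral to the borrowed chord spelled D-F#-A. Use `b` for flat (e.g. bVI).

In E major scale degree 7 is D#; D is its lowered form, from E minor. D–F#–A is a major chord — the form found in E minor, not the diatonic vii° (D#dim). Borrowed into E major it is written bVII.

bVII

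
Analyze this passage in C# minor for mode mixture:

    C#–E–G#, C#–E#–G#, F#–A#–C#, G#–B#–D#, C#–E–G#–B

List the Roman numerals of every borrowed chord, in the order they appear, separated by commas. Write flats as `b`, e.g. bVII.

I, IV

C# minor has the diatonic set C#m, D#dim, E, F#m, G#, A, B (with V from harmonic minor). C#–E–G# = C#m, G#–B#–D# = G# and C#–E–G#–B = C#m7 all belong to that set. But C#–E#–G# is foreign: the diatonic i on degree 1 is C#m, whereas C# comes from C# major. It is labeled I. F#–A#–C# doesn't fit — on degree 4 C# minor would have F#m (iv). F# is the degree-4 chord of C# major, so it is the borrowed IV.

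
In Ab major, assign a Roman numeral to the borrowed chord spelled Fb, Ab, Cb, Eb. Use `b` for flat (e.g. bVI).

bVImaj7

The root Fb is the lowered 6th scale degree — diatonically Ab major has F there. Fb–Ab–Cb–Eb is a major-seventh chord — the form found in Ab minor, not the diatonic vi (Fm). Borrowed into Ab major it is written bVImaj7.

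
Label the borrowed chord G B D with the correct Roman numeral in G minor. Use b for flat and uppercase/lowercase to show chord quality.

I

The root G is the diatonic 1st degree of G minor; the borrowing shows in the chord quality. The diatonic chord on degree 1 would be Gm (i), but G–B–D is the major chord from G major. As a borrowed chord it is labeled I.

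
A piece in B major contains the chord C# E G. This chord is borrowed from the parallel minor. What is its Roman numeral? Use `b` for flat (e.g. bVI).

The root C# is the diatonic 2nd degree of B major; the borrowing shows in the chord quality. C#–E–G is a diminished chord — the form found in B minor, not the diatonic ii (C#m). Borrowed into B major it is written ii°.

ii°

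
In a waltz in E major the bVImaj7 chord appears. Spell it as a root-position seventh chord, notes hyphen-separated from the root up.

C-E-G-B

Scale degree 6 in E major is C#. bVImaj7 uses the lowered form, C, taken from E minor. Stacking thirds in E minor on C gives C–E–G–B.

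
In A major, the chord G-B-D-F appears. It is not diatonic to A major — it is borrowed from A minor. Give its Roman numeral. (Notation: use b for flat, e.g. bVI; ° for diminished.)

In A major scale degree 7 is G#; G is its lowered form, from A minor. G–B–D–F is a dominant-seventh chord — the form found in A minor, not the diatonic vii° (G#dim). Borrowed into A major it is written bVII7.

bVII7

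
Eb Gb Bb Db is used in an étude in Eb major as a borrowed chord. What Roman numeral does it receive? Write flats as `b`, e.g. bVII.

i7

Eb is scale degree 1 in Eb major. Diatonically Eb major has Eb (I) on that degree; Eb–Gb–Bb–Db is instead the minor-seventh chord native to Eb minor, so it takes the label i7.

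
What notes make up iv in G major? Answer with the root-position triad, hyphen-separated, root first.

C-Eb-G

iv is built on scale degree 4, which is C in both G major and its parallel. Building the minor chord from the parallel minor on C: C–Eb–G.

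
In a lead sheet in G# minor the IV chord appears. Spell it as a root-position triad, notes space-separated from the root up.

C# E# G#

IV is built on scale degree 4, which is C# in both G# minor and its parallel. In G# major the chord on C# is C#–E#–G#.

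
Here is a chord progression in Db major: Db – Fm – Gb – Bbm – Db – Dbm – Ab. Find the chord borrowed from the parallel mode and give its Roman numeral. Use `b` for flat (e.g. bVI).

The diatonic triads in Db major are Db, Ebm, Fm, Gb, Ab, Bbm, Cdim. Db, Fm, Gb, Bbm and Ab all belong to that set. Dbm (Db–Fb–Ab) doesn't fit — on degree 1 Db major would have Db (I). Dbm is the degree-1 chord of Db minor, so it is the borrowed i.

i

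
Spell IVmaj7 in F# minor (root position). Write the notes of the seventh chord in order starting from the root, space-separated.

B D# F# A#

IVmaj7 is built on scale degree 4, which is B in both F# minor and its parallel. Building the major-seventh chord from the parallel major on B: B–D#–F#–A#.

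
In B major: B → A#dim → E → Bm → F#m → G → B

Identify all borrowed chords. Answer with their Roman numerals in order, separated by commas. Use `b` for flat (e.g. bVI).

i, v, bVI

B major has the diatonic set B, C#m, D#m, E, F#, G#m, A#dim. B, A#dim and E are all diatonic. Bm (B–D–F#) doesn't fit — on degree 1 B major would have B (I). Bm is the degree-1 chord of B minor, so it is the borrowed i. F#m (F#–A–C#) doesn't fit — on degree 5 B major would have F# (V). F#m is the degree-5 chord of B minor, so it is the borrowed v. G (G–B–D) is not: scale degree 6 in B major carries G#m (vi). In B minor the chord on that degree is G, so here it functions as bVI, borrowed from the parallel minor.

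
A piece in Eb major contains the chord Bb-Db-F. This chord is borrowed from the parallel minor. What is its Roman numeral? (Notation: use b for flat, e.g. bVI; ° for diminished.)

The root Bb is the diatonic 5th degree of Eb major; the borrowing shows in the chord quality. The diatonic chord on degree 5 would be Bb (V), but Bb–Db–F is the minor chord from Eb minor. As a borrowed chord it is labeled v.

v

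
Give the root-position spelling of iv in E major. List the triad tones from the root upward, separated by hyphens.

A-C-E

iv is built on scale degree 4, which is A in both E major and its parallel. In E minor the chord on A is A–C–E.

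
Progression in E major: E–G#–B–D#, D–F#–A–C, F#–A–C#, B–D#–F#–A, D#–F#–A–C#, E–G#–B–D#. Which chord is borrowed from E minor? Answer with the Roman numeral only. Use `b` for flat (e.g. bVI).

bVII7

In E major the diatonic chords are E, F#m, G#m, A, B, C#m, D#dim. E–G#–B–D# = Emaj7, F#–A–C# = F#m, B–D#–F#–A = B7 and D#–F#–A–C# = D#m7b5 all belong to that set. D–F#–A–C is not: scale degree 7 in E major carries D#dim (vii°). In E minor the chord on that degree is D7, so here it functions as bVII7, borrowed from the parallel minor.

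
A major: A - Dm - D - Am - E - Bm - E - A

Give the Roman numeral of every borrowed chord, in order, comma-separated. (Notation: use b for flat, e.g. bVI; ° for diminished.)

iv, i

In A major the diatonic chords are A, Bm, C#m, D, E, F#m, G#dim. A, D, E and Bm are all diatonic. But Dm (D–F–A) is foreign: the diatonic IV on degree 4 is D, whereas Dm comes from A minor. It is labeled iv. But Am (A–C–E) is foreign: the diatonic I on degree 1 is A, whereas Am comes from A minor. It is labeled i.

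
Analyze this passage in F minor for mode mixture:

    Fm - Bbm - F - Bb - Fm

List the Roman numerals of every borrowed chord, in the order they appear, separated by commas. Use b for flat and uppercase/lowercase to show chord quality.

F minor has the diatonic set Fm, Gdim, Ab, Bbm, C, Db, Eb (with V from harmonic minor). Fm and Bbm both belong to that set. F (F–A–C) is not: scale degree 1 in F minor carries Fm (i). In F major the chord on that degree is F, so here it functions as I, borrowed from the parallel major. Bb (Bb–D–F) doesn't fit — on degree 4 F minor would have Bbm (iv). Bb is the degree-4 chord of F major, so it is the borrowed IV.

I, IV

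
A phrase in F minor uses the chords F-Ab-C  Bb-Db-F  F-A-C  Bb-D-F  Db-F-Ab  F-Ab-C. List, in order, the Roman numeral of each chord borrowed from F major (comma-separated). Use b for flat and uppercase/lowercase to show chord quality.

The diatonic triads in F minor (with V from harmonic minor) are Fm, Gdim, Ab, Bbm, C, Db, Eb. F–Ab–C = Fm, Bb–Db–F = Bbm and Db–F–Ab = Db are all diatonic. F–A–C doesn't fit — on degree 1 F minor would have Fm (i). F is the degree-1 chord of F major, so it is the borrowed I. But Bb–D–F is foreign: the diatonic iv on degree 4 is Bbm, whereas Bb comes from F major. It is labeled IV.

I, IV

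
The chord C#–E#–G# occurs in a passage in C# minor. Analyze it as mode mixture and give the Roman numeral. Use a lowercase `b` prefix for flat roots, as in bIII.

The root C# is the diatonic 1st degree of C# minor; the borrowing shows in the chord quality. Diatonically C# minor has C#m (i) on that degree; C#–E#–G# is instead the major chord native to C# major, so it takes the label I.

I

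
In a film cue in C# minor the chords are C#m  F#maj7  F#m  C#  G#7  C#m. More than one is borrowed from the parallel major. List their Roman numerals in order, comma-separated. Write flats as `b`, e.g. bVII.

IVmaj7, I

The diatonic triads in C# minor (with V from harmonic minor) are C#m, D#dim, E, F#m, G#, A, B. Of the given chords, C#m, F#m and G#7 are diatonic. But F#maj7 (F#–A#–C#–E#) is foreign: the diatonic iv on degree 4 is F#m, whereas F#maj7 comes from C# major. It is labeled IVmaj7. C# (C#–E#–G#) is not: scale degree 1 in C# minor carries C#m (i). In C# major the chord on that degree is C#, so here it functions as I, borrowed from the parallel major.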